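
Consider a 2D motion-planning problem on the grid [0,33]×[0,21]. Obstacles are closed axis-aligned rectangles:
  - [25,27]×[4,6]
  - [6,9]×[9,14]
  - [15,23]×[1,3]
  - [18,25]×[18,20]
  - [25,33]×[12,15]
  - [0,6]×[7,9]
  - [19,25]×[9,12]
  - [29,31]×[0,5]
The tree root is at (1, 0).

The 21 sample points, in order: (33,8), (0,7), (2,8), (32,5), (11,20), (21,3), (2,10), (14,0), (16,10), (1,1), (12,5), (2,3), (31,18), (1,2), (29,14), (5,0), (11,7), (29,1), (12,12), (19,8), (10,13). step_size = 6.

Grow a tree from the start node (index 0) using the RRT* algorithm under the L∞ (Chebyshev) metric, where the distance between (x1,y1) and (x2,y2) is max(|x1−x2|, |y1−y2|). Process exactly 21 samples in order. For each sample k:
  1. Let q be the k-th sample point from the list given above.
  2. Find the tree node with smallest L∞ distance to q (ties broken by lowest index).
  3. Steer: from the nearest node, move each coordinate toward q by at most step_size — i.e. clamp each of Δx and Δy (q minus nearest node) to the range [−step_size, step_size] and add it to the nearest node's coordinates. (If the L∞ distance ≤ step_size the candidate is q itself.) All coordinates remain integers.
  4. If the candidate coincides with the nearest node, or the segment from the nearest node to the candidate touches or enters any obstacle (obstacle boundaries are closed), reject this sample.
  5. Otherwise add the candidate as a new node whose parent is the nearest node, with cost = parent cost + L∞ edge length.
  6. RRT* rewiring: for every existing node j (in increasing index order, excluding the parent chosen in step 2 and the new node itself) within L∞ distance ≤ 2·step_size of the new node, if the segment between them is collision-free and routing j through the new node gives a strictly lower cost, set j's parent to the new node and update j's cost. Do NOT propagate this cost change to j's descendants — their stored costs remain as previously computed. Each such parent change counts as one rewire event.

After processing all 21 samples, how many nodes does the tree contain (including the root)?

Node count: 17

1. q=(33,8) nearest=0 d=32 new=(7,6) → add node 1 parent=0 cost=6
2. q=(0,7) nearest=0 d=7 new=(0,6) → add node 2 parent=0 cost=6
3. q=(2,8) nearest=2 d=2 new=(2,8) → blocked by [0,6]×[7,9], reject
4. q=(32,5) nearest=1 d=25 new=(13,5) → add node 3 parent=1 cost=12
5. q=(11,20) nearest=1 d=14 new=(11,12) → blocked by [6,9]×[9,14], reject
6. q=(21,3) nearest=3 d=8 new=(19,3) → blocked by [15,23]×[1,3], reject
7. q=(2,10) nearest=2 d=4 new=(2,10) → blocked by [0,6]×[7,9], reject
8. q=(14,0) nearest=3 d=5 new=(14,0) → add node 4 parent=3 cost=17
9. q=(16,10) nearest=3 d=5 new=(16,10) → add node 5 parent=3 cost=17
10. q=(1,1) nearest=0 d=1 new=(1,1) → add node 6 parent=0 cost=1
11. q=(12,5) nearest=3 d=1 new=(12,5) → add node 7 parent=3 cost=13
12. q=(2,3) nearest=6 d=2 new=(2,3) → add node 8 parent=6 cost=3; rewire 4→8 (15<17)
13. q=(31,18) nearest=5 d=15 new=(22,16) → add node 9 parent=5 cost=23
14. q=(1,2) nearest=6 d=1 new=(1,2) → add node 10 parent=6 cost=2
15. q=(29,14) nearest=9 d=7 new=(28,14) → blocked by [25,33]×[12,15], reject
16. q=(5,0) nearest=8 d=3 new=(5,0) → add node 11 parent=8 cost=6
17. q=(11,7) nearest=3 d=2 new=(11,7) → add node 12 parent=3 cost=14
18. q=(29,1) nearest=5 d=13 new=(22,4) → add node 13 parent=5 cost=23
19. q=(12,12) nearest=5 d=4 new=(12,12) → add node 14 parent=5 cost=21
20. q=(19,8) nearest=5 d=3 new=(19,8) → add node 15 parent=5 cost=20
21. q=(10,13) nearest=14 d=2 new=(10,13) → add node 16 parent=14 cost=23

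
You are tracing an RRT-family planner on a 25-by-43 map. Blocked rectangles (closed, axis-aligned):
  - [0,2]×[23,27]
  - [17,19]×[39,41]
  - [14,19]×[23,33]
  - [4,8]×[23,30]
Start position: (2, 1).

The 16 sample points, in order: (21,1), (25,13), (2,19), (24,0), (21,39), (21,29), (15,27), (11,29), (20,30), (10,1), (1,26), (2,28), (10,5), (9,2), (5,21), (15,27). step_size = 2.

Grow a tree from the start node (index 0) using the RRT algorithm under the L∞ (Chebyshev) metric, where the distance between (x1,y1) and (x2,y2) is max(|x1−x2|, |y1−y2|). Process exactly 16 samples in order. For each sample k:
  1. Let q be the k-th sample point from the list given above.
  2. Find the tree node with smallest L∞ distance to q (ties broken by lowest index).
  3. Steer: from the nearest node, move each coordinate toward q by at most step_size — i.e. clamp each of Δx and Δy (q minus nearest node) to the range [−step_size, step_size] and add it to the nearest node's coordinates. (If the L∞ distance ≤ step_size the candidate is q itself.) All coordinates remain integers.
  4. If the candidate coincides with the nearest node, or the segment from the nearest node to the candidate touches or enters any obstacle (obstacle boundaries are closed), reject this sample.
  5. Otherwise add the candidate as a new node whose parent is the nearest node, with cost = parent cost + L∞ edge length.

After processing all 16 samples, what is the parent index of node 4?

1. q=(21,1) nearest=0 d=19 new=(4,1) → add node 1 parent=0 cost=2
2. q=(25,13) nearest=1 d=21 new=(6,3) → add node 2 parent=1 cost=4
3. q=(2,19) nearest=2 d=16 new=(4,5) → add node 3 parent=2 cost=6
4. q=(24,0) nearest=2 d=18 new=(8,1) → add node 4 parent=2 cost=6
5. q=(21,39) nearest=3 d=34 new=(6,7) → add node 5 parent=3 cost=8
6. q=(21,29) nearest=5 d=22 new=(8,9) → add node 6 parent=5 cost=10
7. q=(15,27) nearest=6 d=18 new=(10,11) → add node 7 parent=6 cost=12
8. q=(11,29) nearest=7 d=18 new=(11,13) → add node 8 parent=7 cost=14
9. q=(20,30) nearest=8 d=17 new=(13,15) → add node 9 parent=8 cost=16
10. q=(10,1) nearest=4 d=2 new=(10,1) → add node 10 parent=4 cost=8
11. q=(1,26) nearest=9 d=12 new=(11,17) → add node 11 parent=9 cost=18
12. q=(2,28) nearest=11 d=11 new=(9,19) → add node 12 parent=11 cost=20
13. q=(10,5) nearest=2 d=4 new=(8,5) → add node 13 parent=2 cost=6
14. q=(9,2) nearest=4 d=1 new=(9,2) → add node 14 parent=4 cost=7
15. q=(5,21) nearest=12 d=4 new=(7,21) → add node 15 parent=12 cost=22
16. q=(15,27) nearest=12 d=8 new=(11,21) → add node 16 parent=12 cost=22

Parent of node 4: 2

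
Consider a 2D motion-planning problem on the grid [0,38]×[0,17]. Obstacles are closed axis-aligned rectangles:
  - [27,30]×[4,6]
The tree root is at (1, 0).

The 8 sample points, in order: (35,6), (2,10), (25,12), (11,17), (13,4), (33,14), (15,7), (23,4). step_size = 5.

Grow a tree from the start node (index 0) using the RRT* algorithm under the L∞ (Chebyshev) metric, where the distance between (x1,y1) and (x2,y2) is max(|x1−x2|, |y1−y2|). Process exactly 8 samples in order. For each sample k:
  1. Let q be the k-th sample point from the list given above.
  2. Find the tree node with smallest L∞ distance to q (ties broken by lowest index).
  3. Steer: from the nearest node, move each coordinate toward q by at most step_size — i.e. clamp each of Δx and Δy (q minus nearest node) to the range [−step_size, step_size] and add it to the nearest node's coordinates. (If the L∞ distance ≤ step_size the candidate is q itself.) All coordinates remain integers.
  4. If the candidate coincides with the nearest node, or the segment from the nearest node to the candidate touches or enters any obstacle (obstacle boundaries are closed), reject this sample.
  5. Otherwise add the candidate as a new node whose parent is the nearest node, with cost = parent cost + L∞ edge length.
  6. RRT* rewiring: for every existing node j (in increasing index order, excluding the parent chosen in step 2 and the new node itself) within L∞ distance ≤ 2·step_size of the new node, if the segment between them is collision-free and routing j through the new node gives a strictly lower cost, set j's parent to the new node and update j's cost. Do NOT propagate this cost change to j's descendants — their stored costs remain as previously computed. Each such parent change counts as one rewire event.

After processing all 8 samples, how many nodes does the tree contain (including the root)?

1. q=(35,6) nearest=0 d=34 new=(6,5) → add node 1 parent=0 cost=5
2. q=(2,10) nearest=1 d=5 new=(2,10) → add node 2 parent=1 cost=10
3. q=(25,12) nearest=1 d=19 new=(11,10) → add node 3 parent=1 cost=10
4. q=(11,17) nearest=3 d=7 new=(11,15) → add node 4 parent=3 cost=15
5. q=(13,4) nearest=3 d=6 new=(13,5) → add node 5 parent=3 cost=15
6. q=(33,14) nearest=5 d=20 new=(18,10) → add node 6 parent=5 cost=20
7. q=(15,7) nearest=5 d=2 new=(15,7) → add node 7 parent=5 cost=17
8. q=(23,4) nearest=6 d=6 new=(23,5) → add node 8 parent=6 cost=25

Node count: 9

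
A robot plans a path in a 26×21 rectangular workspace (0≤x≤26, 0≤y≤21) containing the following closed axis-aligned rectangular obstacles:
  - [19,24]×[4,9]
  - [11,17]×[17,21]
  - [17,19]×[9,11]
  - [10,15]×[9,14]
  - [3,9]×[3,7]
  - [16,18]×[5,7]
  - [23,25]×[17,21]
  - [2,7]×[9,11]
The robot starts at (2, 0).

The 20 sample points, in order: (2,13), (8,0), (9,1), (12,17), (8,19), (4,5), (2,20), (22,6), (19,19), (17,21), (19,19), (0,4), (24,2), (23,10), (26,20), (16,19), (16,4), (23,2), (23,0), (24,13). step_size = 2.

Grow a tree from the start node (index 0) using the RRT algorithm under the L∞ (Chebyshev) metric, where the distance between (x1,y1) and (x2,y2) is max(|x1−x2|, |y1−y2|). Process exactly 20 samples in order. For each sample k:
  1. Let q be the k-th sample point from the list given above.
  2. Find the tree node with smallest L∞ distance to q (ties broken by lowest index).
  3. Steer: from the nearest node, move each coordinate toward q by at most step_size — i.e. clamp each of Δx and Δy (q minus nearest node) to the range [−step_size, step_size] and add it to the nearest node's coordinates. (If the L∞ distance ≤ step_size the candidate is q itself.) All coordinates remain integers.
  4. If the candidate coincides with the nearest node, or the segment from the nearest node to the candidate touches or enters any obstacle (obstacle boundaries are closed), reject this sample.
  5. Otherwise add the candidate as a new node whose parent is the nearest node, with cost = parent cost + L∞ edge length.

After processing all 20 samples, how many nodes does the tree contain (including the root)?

1. q=(2,13) nearest=0 d=13 new=(2,2) → add node 1 parent=0 cost=2
2. q=(8,0) nearest=0 d=6 new=(4,0) → add node 2 parent=0 cost=2
3. q=(9,1) nearest=2 d=5 new=(6,1) → add node 3 parent=2 cost=4
4. q=(12,17) nearest=1 d=15 new=(4,4) → blocked by [3,9]×[3,7], reject
5. q=(8,19) nearest=1 d=17 new=(4,4) → blocked by [3,9]×[3,7], reject
6. q=(4,5) nearest=1 d=3 new=(4,4) → blocked by [3,9]×[3,7], reject
7. q=(2,20) nearest=1 d=18 new=(2,4) → add node 4 parent=1 cost=4
8. q=(22,6) nearest=3 d=16 new=(8,3) → blocked by [3,9]×[3,7], reject
9. q=(19,19) nearest=1 d=17 new=(4,4) → blocked by [3,9]×[3,7], reject
10. q=(17,21) nearest=4 d=17 new=(4,6) → blocked by [3,9]×[3,7], reject
11. q=(19,19) nearest=1 d=17 new=(4,4) → blocked by [3,9]×[3,7], reject
12. q=(0,4) nearest=1 d=2 new=(0,4) → add node 5 parent=1 cost=4
13. q=(24,2) nearest=3 d=18 new=(8,2) → add node 6 parent=3 cost=6
14. q=(23,10) nearest=6 d=15 new=(10,4) → blocked by [3,9]×[3,7], reject
15. q=(26,20) nearest=6 d=18 new=(10,4) → blocked by [3,9]×[3,7], reject
16. q=(16,19) nearest=4 d=15 new=(4,6) → blocked by [3,9]×[3,7], reject
17. q=(16,4) nearest=6 d=8 new=(10,4) → blocked by [3,9]×[3,7], reject
18. q=(23,2) nearest=6 d=15 new=(10,2) → add node 7 parent=6 cost=8
19. q=(23,0) nearest=7 d=13 new=(12,0) → add node 8 parent=7 cost=10
20. q=(24,13) nearest=8 d=13 new=(14,2) → add node 9 parent=8 cost=12

Node count: 10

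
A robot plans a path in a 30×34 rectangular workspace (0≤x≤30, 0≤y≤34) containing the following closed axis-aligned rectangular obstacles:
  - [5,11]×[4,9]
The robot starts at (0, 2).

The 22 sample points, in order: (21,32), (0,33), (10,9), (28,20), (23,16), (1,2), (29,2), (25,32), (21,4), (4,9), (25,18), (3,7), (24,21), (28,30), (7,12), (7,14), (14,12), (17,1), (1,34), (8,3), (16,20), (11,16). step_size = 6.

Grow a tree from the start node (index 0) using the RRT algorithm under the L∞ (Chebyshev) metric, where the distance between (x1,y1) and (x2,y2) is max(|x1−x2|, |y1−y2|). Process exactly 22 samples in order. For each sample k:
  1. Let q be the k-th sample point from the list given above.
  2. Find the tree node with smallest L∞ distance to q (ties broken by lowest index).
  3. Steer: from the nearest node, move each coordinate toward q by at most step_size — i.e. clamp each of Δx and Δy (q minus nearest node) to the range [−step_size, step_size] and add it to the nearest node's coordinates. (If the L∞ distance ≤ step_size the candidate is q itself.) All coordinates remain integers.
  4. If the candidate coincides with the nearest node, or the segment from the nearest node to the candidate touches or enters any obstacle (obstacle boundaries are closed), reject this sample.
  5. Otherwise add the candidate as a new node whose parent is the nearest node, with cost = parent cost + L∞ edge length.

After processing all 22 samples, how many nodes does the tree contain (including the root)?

Node count: 19

1. q=(21,32) nearest=0 d=30 new=(6,8) → blocked by [5,11]×[4,9], reject
2. q=(0,33) nearest=0 d=31 new=(0,8) → add node 1 parent=0 cost=6
3. q=(10,9) nearest=0 d=10 new=(6,8) → blocked by [5,11]×[4,9], reject
4. q=(28,20) nearest=0 d=28 new=(6,8) → blocked by [5,11]×[4,9], reject
5. q=(23,16) nearest=0 d=23 new=(6,8) → blocked by [5,11]×[4,9], reject
6. q=(1,2) nearest=0 d=1 new=(1,2) → add node 2 parent=0 cost=1
7. q=(29,2) nearest=2 d=28 new=(7,2) → add node 3 parent=2 cost=7
8. q=(25,32) nearest=1 d=25 new=(6,14) → add node 4 parent=1 cost=12
9. q=(21,4) nearest=3 d=14 new=(13,4) → add node 5 parent=3 cost=13
10. q=(4,9) nearest=1 d=4 new=(4,9) → add node 6 parent=1 cost=10
11. q=(25,18) nearest=5 d=14 new=(19,10) → add node 7 parent=5 cost=19
12. q=(3,7) nearest=6 d=2 new=(3,7) → add node 8 parent=6 cost=12
13. q=(24,21) nearest=7 d=11 new=(24,16) → add node 9 parent=7 cost=25
14. q=(28,30) nearest=9 d=14 new=(28,22) → add node 10 parent=9 cost=31
15. q=(7,12) nearest=4 d=2 new=(7,12) → add node 11 parent=4 cost=14
16. q=(7,14) nearest=4 d=1 new=(7,14) → add node 12 parent=4 cost=13
17. q=(14,12) nearest=7 d=5 new=(14,12) → add node 13 parent=7 cost=24
18. q=(17,1) nearest=5 d=4 new=(17,1) → add node 14 parent=5 cost=17
19. q=(1,34) nearest=4 d=20 new=(1,20) → add node 15 parent=4 cost=18
20. q=(8,3) nearest=3 d=1 new=(8,3) → add node 16 parent=3 cost=8
21. q=(16,20) nearest=9 d=8 new=(18,20) → add node 17 parent=9 cost=31
22. q=(11,16) nearest=11 d=4 new=(11,16) → add node 18 parent=11 cost=18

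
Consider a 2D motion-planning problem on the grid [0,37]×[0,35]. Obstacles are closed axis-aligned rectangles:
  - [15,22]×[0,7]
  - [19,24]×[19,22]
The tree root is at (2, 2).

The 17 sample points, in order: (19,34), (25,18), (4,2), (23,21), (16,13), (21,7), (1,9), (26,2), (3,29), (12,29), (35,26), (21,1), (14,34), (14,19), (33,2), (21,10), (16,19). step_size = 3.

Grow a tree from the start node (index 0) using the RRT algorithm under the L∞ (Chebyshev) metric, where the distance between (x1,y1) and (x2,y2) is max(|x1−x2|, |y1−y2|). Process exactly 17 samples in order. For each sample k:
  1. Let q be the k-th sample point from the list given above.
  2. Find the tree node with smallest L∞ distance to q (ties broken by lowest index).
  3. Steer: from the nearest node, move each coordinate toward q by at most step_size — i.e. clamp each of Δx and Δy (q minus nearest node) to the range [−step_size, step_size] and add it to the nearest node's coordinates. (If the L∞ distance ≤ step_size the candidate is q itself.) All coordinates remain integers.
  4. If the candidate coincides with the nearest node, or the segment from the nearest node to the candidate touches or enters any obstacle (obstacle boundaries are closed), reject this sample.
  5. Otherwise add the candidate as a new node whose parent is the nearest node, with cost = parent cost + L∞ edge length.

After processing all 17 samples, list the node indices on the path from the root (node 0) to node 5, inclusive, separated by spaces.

Path: 0 1 2 4 5

1. q=(19,34) nearest=0 d=32 new=(5,5) → add node 1 parent=0 cost=3
2. q=(25,18) nearest=1 d=20 new=(8,8) → add node 2 parent=1 cost=6
3. q=(4,2) nearest=0 d=2 new=(4,2) → add node 3 parent=0 cost=2
4. q=(23,21) nearest=2 d=15 new=(11,11) → add node 4 parent=2 cost=9
5. q=(16,13) nearest=4 d=5 new=(14,13) → add node 5 parent=4 cost=12
6. q=(21,7) nearest=5 d=7 new=(17,10) → add node 6 parent=5 cost=15
7. q=(1,9) nearest=1 d=4 new=(2,8) → add node 7 parent=1 cost=6
8. q=(26,2) nearest=6 d=9 new=(20,7) → blocked by [15,22]×[0,7], reject
9. q=(3,29) nearest=5 d=16 new=(11,16) → add node 8 parent=5 cost=15
10. q=(12,29) nearest=8 d=13 new=(12,19) → add node 9 parent=8 cost=18
11. q=(35,26) nearest=6 d=18 new=(20,13) → add node 10 parent=6 cost=18
12. q=(21,1) nearest=6 d=9 new=(20,7) → blocked by [15,22]×[0,7], reject
13. q=(14,34) nearest=9 d=15 new=(14,22) → add node 11 parent=9 cost=21
14. q=(14,19) nearest=9 d=2 new=(14,19) → add node 12 parent=9 cost=20
15. q=(33,2) nearest=10 d=13 new=(23,10) → add node 13 parent=10 cost=21
16. q=(21,10) nearest=13 d=2 new=(21,10) → add node 14 parent=13 cost=23
17. q=(16,19) nearest=12 d=2 new=(16,19) → add node 15 parent=12 cost=22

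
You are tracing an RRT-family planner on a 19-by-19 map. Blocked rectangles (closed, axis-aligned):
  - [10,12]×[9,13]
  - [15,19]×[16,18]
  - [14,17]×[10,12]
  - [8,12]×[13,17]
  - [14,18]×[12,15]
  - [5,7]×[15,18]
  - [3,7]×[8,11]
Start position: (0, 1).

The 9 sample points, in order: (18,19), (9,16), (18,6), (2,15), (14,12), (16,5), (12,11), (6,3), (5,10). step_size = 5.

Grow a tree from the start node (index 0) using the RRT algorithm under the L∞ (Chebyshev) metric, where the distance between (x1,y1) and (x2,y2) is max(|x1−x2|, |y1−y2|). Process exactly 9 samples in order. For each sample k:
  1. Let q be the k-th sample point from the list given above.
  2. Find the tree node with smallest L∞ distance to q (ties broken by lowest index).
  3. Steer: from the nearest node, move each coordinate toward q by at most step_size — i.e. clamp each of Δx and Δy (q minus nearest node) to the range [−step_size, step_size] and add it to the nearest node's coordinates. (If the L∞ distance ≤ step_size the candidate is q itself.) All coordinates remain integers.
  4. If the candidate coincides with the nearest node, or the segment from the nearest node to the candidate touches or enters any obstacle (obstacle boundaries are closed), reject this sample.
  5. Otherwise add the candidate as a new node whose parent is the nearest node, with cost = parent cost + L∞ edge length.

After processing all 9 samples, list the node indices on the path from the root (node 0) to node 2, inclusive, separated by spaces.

Path: 0 1 2

1. q=(18,19) nearest=0 d=18 new=(5,6) → add node 1 parent=0 cost=5
2. q=(9,16) nearest=1 d=10 new=(9,11) → blocked by [3,7]×[8,11], reject
3. q=(18,6) nearest=1 d=13 new=(10,6) → add node 2 parent=1 cost=10
4. q=(2,15) nearest=1 d=9 new=(2,11) → blocked by [3,7]×[8,11], reject
5. q=(14,12) nearest=2 d=6 new=(14,11) → blocked by [14,17]×[10,12], reject
6. q=(16,5) nearest=2 d=6 new=(15,5) → add node 3 parent=2 cost=15
7. q=(12,11) nearest=2 d=5 new=(12,11) → blocked by [10,12]×[9,13], reject
8. q=(6,3) nearest=1 d=3 new=(6,3) → add node 4 parent=1 cost=8
9. q=(5,10) nearest=1 d=4 new=(5,10) → blocked by [3,7]×[8,11], reject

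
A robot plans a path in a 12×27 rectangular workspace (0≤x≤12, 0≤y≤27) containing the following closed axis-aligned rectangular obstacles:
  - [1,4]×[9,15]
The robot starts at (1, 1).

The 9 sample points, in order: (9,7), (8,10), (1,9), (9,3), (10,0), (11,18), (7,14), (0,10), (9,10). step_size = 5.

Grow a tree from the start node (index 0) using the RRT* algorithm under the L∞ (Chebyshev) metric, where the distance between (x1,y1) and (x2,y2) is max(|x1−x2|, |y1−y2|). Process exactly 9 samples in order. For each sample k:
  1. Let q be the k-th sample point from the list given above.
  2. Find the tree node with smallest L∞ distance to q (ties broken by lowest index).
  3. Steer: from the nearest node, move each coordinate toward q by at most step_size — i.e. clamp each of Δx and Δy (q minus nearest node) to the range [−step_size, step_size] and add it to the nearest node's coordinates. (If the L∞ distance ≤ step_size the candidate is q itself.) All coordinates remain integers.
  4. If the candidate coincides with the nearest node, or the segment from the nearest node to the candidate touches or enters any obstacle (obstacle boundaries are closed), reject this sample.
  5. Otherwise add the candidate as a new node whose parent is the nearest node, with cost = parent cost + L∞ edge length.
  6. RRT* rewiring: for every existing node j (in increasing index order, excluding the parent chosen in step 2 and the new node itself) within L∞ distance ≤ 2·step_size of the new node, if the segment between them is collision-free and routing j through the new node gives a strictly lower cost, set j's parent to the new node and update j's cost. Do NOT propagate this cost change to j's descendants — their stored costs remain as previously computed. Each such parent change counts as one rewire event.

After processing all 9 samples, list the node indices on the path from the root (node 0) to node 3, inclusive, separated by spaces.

Path: 0 1 3

1. q=(9,7) nearest=0 d=8 new=(6,6) → add node 1 parent=0 cost=5
2. q=(8,10) nearest=1 d=4 new=(8,10) → add node 2 parent=1 cost=9
3. q=(1,9) nearest=1 d=5 new=(1,9) → blocked by [1,4]×[9,15], reject
4. q=(9,3) nearest=1 d=3 new=(9,3) → add node 3 parent=1 cost=8
5. q=(10,0) nearest=3 d=3 new=(10,0) → add node 4 parent=3 cost=11
6. q=(11,18) nearest=2 d=8 new=(11,15) → add node 5 parent=2 cost=14
7. q=(7,14) nearest=2 d=4 new=(7,14) → add node 6 parent=2 cost=13
8. q=(0,10) nearest=1 d=6 new=(1,10) → blocked by [1,4]×[9,15], reject
9. q=(9,10) nearest=2 d=1 new=(9,10) → add node 7 parent=2 cost=10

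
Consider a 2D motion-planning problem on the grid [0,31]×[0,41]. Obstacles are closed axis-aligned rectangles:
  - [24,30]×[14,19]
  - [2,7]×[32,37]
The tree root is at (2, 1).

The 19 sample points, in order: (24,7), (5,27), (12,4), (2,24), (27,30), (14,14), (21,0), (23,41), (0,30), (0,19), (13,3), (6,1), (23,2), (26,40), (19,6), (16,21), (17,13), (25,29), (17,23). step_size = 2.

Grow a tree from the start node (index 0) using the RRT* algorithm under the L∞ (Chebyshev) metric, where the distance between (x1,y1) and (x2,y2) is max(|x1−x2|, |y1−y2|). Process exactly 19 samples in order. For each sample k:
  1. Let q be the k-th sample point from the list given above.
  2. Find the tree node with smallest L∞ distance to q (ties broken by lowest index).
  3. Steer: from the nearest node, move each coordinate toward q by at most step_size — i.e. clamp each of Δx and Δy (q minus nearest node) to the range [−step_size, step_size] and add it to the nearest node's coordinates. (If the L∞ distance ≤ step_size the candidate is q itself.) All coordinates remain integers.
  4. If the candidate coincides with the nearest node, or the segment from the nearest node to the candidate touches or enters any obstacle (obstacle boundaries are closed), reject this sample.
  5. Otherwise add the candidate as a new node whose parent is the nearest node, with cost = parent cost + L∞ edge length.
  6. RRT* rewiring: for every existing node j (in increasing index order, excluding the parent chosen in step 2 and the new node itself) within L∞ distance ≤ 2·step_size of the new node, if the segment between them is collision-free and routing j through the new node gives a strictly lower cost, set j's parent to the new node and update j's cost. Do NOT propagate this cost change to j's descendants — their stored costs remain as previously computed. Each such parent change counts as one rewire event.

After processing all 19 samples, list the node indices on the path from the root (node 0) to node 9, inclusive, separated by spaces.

Path: 0 1 2 4 5 8 9

1. q=(24,7) nearest=0 d=22 new=(4,3) → add node 1 parent=0 cost=2
2. q=(5,27) nearest=1 d=24 new=(5,5) → add node 2 parent=1 cost=4
3. q=(12,4) nearest=2 d=7 new=(7,4) → add node 3 parent=2 cost=6
4. q=(2,24) nearest=2 d=19 new=(3,7) → add node 4 parent=2 cost=6
5. q=(27,30) nearest=4 d=24 new=(5,9) → add node 5 parent=4 cost=8
6. q=(14,14) nearest=2 d=9 new=(7,7) → add node 6 parent=2 cost=6
7. q=(21,0) nearest=3 d=14 new=(9,2) → add node 7 parent=3 cost=8
8. q=(23,41) nearest=5 d=32 new=(7,11) → add node 8 parent=5 cost=10
9. q=(0,30) nearest=8 d=19 new=(5,13) → add node 9 parent=8 cost=12
10. q=(0,19) nearest=9 d=6 new=(3,15) → add node 10 parent=9 cost=14
11. q=(13,3) nearest=7 d=4 new=(11,3) → add node 11 parent=7 cost=10
12. q=(6,1) nearest=1 d=2 new=(6,1) → add node 12 parent=1 cost=4; rewire 7→12 (7<8)
13. q=(23,2) nearest=11 d=12 new=(13,2) → add node 13 parent=11 cost=12
14. q=(26,40) nearest=10 d=25 new=(5,17) → add node 14 parent=10 cost=16
15. q=(19,6) nearest=13 d=6 new=(15,4) → add node 15 parent=13 cost=14
16. q=(16,21) nearest=8 d=10 new=(9,13) → add node 16 parent=8 cost=12
17. q=(17,13) nearest=16 d=8 new=(11,13) → add node 17 parent=16 cost=14
18. q=(25,29) nearest=16 d=16 new=(11,15) → add node 18 parent=16 cost=14
19. q=(17,23) nearest=18 d=8 new=(13,17) → add node 19 parent=18 cost=16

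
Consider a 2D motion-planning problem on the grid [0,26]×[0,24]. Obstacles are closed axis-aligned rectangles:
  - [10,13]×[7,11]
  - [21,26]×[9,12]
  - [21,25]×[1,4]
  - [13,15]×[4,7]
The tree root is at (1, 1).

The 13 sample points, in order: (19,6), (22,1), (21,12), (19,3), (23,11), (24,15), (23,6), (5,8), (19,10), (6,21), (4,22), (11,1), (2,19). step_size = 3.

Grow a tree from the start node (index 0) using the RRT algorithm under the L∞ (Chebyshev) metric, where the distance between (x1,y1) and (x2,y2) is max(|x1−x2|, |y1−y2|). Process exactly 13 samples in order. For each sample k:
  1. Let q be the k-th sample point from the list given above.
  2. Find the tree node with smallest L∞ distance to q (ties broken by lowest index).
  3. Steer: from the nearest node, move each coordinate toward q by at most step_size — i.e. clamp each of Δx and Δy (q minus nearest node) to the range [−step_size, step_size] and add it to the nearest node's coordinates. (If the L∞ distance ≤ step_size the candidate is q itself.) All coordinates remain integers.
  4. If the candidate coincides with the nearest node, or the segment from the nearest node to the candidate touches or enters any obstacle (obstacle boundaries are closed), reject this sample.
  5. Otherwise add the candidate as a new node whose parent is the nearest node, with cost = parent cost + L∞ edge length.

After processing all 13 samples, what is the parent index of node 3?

Parent of node 3: 2

1. q=(19,6) nearest=0 d=18 new=(4,4) → add node 1 parent=0 cost=3
2. q=(22,1) nearest=1 d=18 new=(7,1) → add node 2 parent=1 cost=6
3. q=(21,12) nearest=2 d=14 new=(10,4) → add node 3 parent=2 cost=9
4. q=(19,3) nearest=3 d=9 new=(13,3) → add node 4 parent=3 cost=12
5. q=(23,11) nearest=4 d=10 new=(16,6) → blocked by [13,15]×[4,7], reject
6. q=(24,15) nearest=4 d=12 new=(16,6) → blocked by [13,15]×[4,7], reject
7. q=(23,6) nearest=4 d=10 new=(16,6) → blocked by [13,15]×[4,7], reject
8. q=(5,8) nearest=1 d=4 new=(5,7) → add node 5 parent=1 cost=6
9. q=(19,10) nearest=4 d=7 new=(16,6) → blocked by [13,15]×[4,7], reject
10. q=(6,21) nearest=5 d=14 new=(6,10) → add node 6 parent=5 cost=9
11. q=(4,22) nearest=6 d=12 new=(4,13) → add node 7 parent=6 cost=12
12. q=(11,1) nearest=4 d=2 new=(11,1) → add node 8 parent=4 cost=14
13. q=(2,19) nearest=7 d=6 new=(2,16) → add node 9 parent=7 cost=15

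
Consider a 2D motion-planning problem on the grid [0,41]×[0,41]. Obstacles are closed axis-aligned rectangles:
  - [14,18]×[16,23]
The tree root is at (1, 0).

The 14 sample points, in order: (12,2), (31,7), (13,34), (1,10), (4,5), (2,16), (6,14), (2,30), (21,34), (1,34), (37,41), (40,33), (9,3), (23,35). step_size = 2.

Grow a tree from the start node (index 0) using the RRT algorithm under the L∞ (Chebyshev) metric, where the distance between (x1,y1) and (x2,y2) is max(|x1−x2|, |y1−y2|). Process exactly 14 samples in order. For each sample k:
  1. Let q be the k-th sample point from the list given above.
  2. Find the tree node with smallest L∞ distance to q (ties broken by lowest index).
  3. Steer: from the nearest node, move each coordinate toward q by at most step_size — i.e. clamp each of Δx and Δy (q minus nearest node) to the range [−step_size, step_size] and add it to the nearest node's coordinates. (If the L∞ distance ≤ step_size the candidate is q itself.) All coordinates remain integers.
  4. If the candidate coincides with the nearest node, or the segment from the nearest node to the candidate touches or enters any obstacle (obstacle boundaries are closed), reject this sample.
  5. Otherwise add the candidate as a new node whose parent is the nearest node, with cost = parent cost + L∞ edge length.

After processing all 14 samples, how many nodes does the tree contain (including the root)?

Node count: 15

1. q=(12,2) nearest=0 d=11 new=(3,2) → add node 1 parent=0 cost=2
2. q=(31,7) nearest=1 d=28 new=(5,4) → add node 2 parent=1 cost=4
3. q=(13,34) nearest=2 d=30 new=(7,6) → add node 3 parent=2 cost=6
4. q=(1,10) nearest=2 d=6 new=(3,6) → add node 4 parent=2 cost=6
5. q=(4,5) nearest=2 d=1 new=(4,5) → add node 5 parent=2 cost=5
6. q=(2,16) nearest=3 d=10 new=(5,8) → add node 6 parent=3 cost=8
7. q=(6,14) nearest=6 d=6 new=(6,10) → add node 7 parent=6 cost=10
8. q=(2,30) nearest=7 d=20 new=(4,12) → add node 8 parent=7 cost=12
9. q=(21,34) nearest=8 d=22 new=(6,14) → add node 9 parent=8 cost=14
10. q=(1,34) nearest=9 d=20 new=(4,16) → add node 10 parent=9 cost=16
11. q=(37,41) nearest=7 d=31 new=(8,12) → add node 11 parent=7 cost=12
12. q=(40,33) nearest=11 d=32 new=(10,14) → add node 12 parent=11 cost=14
13. q=(9,3) nearest=3 d=3 new=(9,4) → add node 13 parent=3 cost=8
14. q=(23,35) nearest=10 d=19 new=(6,18) → add node 14 parent=10 cost=18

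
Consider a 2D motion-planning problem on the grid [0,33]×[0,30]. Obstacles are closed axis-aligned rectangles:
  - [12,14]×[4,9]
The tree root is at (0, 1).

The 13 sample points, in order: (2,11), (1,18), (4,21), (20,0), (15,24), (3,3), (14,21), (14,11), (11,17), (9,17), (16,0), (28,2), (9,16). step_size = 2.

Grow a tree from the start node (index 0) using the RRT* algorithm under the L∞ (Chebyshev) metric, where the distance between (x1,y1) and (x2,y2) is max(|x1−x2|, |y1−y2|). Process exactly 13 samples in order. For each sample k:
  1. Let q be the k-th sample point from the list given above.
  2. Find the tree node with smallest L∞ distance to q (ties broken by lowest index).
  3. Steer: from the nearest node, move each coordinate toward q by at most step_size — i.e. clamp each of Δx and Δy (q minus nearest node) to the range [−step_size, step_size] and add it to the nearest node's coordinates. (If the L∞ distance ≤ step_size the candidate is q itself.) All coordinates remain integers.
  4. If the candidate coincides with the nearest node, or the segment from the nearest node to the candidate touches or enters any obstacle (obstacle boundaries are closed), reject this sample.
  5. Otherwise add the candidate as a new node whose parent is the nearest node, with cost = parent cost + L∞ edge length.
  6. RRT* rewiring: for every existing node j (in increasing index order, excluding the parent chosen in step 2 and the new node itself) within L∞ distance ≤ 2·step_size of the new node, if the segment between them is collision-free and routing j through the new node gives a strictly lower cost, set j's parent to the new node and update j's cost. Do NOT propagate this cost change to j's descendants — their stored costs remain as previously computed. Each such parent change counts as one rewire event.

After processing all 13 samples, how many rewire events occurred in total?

Rewire events: 1

1. q=(2,11) nearest=0 d=10 new=(2,3) → add node 1 parent=0 cost=2
2. q=(1,18) nearest=1 d=15 new=(1,5) → add node 2 parent=1 cost=4
3. q=(4,21) nearest=2 d=16 new=(3,7) → add node 3 parent=2 cost=6
4. q=(20,0) nearest=3 d=17 new=(5,5) → add node 4 parent=3 cost=8
5. q=(15,24) nearest=3 d=17 new=(5,9) → add node 5 parent=3 cost=8
6. q=(3,3) nearest=1 d=1 new=(3,3) → add node 6 parent=1 cost=3; rewire 4→6 (5<8)
7. q=(14,21) nearest=5 d=12 new=(7,11) → add node 7 parent=5 cost=10
8. q=(14,11) nearest=7 d=7 new=(9,11) → add node 8 parent=7 cost=12
9. q=(11,17) nearest=7 d=6 new=(9,13) → add node 9 parent=7 cost=12
10. q=(9,17) nearest=9 d=4 new=(9,15) → add node 10 parent=9 cost=14
11. q=(16,0) nearest=4 d=11 new=(7,3) → add node 11 parent=4 cost=7
12. q=(28,2) nearest=8 d=19 new=(11,9) → add node 12 parent=8 cost=14
13. q=(9,16) nearest=10 d=1 new=(9,16) → add node 13 parent=10 cost=15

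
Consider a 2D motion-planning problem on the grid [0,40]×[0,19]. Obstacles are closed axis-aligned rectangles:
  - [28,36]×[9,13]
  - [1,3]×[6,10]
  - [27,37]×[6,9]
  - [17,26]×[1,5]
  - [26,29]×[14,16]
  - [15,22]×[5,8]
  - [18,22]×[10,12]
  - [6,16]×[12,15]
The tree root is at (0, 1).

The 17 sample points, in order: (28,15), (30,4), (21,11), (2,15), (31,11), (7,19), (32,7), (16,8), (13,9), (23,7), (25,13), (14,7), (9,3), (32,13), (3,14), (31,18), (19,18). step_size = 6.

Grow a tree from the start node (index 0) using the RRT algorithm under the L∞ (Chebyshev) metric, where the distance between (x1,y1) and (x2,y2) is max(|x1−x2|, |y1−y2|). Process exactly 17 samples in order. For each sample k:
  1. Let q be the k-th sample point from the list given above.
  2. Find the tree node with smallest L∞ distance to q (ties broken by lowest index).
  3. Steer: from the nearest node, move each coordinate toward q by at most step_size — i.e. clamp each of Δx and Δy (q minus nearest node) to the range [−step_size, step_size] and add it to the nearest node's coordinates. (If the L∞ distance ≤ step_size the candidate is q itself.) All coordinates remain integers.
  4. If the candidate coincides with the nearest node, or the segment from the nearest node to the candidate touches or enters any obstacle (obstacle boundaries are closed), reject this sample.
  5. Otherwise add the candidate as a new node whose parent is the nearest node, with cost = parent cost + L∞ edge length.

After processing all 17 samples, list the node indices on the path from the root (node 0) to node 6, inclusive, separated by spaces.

Path: 0 1 2 5 6

1. q=(28,15) nearest=0 d=28 new=(6,7) → add node 1 parent=0 cost=6
2. q=(30,4) nearest=1 d=24 new=(12,4) → add node 2 parent=1 cost=12
3. q=(21,11) nearest=2 d=9 new=(18,10) → blocked by [15,22]×[5,8], reject
4. q=(2,15) nearest=1 d=8 new=(2,13) → add node 3 parent=1 cost=12
5. q=(31,11) nearest=2 d=19 new=(18,10) → blocked by [15,22]×[5,8], reject
6. q=(7,19) nearest=3 d=6 new=(7,19) → add node 4 parent=3 cost=18
7. q=(32,7) nearest=2 d=20 new=(18,7) → blocked by [15,22]×[5,8], reject
8. q=(16,8) nearest=2 d=4 new=(16,8) → blocked by [15,22]×[5,8], reject
9. q=(13,9) nearest=2 d=5 new=(13,9) → add node 5 parent=2 cost=17
10. q=(23,7) nearest=5 d=10 new=(19,7) → blocked by [15,22]×[5,8], reject
11. q=(25,13) nearest=5 d=12 new=(19,13) → add node 6 parent=5 cost=23
12. q=(14,7) nearest=5 d=2 new=(14,7) → add node 7 parent=5 cost=19
13. q=(9,3) nearest=2 d=3 new=(9,3) → add node 8 parent=2 cost=15
14. q=(32,13) nearest=6 d=13 new=(25,13) → add node 9 parent=6 cost=29
15. q=(3,14) nearest=3 d=1 new=(3,14) → add node 10 parent=3 cost=13
16. q=(31,18) nearest=9 d=6 new=(31,18) → blocked by [26,29]×[14,16], reject
17. q=(19,18) nearest=6 d=5 new=(19,18) → add node 11 parent=6 cost=28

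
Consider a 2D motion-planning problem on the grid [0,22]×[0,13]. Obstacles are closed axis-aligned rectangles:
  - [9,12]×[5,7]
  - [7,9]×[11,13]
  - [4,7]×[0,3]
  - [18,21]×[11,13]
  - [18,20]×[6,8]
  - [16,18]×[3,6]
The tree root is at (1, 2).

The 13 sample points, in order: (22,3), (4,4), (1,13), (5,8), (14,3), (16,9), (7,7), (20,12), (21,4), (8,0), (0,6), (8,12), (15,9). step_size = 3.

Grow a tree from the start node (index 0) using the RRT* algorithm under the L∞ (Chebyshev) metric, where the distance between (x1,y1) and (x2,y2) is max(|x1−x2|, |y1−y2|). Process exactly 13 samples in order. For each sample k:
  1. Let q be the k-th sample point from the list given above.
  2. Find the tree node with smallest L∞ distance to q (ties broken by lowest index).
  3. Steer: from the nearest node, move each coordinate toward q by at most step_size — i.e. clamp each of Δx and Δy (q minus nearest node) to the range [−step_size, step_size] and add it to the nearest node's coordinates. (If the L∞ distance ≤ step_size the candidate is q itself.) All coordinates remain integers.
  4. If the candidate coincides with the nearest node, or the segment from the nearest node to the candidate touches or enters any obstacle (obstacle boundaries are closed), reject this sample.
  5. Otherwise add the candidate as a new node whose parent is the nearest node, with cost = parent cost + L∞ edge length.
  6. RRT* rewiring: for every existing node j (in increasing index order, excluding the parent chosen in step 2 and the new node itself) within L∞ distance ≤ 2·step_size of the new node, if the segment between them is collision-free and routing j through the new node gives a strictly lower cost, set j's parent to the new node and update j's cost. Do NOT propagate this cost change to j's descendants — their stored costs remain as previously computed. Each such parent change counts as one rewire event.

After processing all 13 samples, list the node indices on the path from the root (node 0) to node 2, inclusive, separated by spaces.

1. q=(22,3) nearest=0 d=21 new=(4,3) → blocked by [4,7]×[0,3], reject
2. q=(4,4) nearest=0 d=3 new=(4,4) → add node 1 parent=0 cost=3
3. q=(1,13) nearest=1 d=9 new=(1,7) → add node 2 parent=1 cost=6
4. q=(5,8) nearest=1 d=4 new=(5,7) → add node 3 parent=1 cost=6
5. q=(14,3) nearest=3 d=9 new=(8,4) → add node 4 parent=3 cost=9
6. q=(16,9) nearest=4 d=8 new=(11,7) → blocked by [9,12]×[5,7], reject
7. q=(7,7) nearest=3 d=2 new=(7,7) → add node 5 parent=3 cost=8
8. q=(20,12) nearest=4 d=12 new=(11,7) → blocked by [9,12]×[5,7], reject
9. q=(21,4) nearest=4 d=13 new=(11,4) → add node 6 parent=4 cost=12
10. q=(8,0) nearest=1 d=4 new=(7,1) → blocked by [4,7]×[0,3], reject
11. q=(0,6) nearest=2 d=1 new=(0,6) → add node 7 parent=2 cost=7
12. q=(8,12) nearest=3 d=5 new=(8,10) → add node 8 parent=3 cost=9
13. q=(15,9) nearest=6 d=5 new=(14,7) → blocked by [9,12]×[5,7], reject

Path: 0 1 2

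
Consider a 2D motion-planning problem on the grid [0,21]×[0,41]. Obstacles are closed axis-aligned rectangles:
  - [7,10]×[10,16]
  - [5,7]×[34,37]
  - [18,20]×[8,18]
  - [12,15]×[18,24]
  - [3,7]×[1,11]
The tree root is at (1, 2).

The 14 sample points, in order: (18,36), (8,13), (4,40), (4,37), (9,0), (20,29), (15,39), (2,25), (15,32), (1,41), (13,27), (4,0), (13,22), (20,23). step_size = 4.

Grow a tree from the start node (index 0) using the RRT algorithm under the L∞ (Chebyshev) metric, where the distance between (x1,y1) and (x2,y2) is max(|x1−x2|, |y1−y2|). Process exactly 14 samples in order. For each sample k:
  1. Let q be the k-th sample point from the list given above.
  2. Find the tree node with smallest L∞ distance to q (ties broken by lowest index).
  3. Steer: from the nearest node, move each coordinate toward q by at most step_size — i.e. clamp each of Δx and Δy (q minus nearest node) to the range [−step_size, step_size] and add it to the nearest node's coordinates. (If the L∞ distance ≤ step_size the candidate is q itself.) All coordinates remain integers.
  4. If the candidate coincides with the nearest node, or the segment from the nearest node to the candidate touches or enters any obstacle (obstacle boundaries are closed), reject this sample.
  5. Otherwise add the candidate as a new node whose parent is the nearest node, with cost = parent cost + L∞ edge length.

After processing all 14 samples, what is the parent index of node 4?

1. q=(18,36) nearest=0 d=34 new=(5,6) → blocked by [3,7]×[1,11], reject
2. q=(8,13) nearest=0 d=11 new=(5,6) → blocked by [3,7]×[1,11], reject
3. q=(4,40) nearest=0 d=38 new=(4,6) → blocked by [3,7]×[1,11], reject
4. q=(4,37) nearest=0 d=35 new=(4,6) → blocked by [3,7]×[1,11], reject
5. q=(9,0) nearest=0 d=8 new=(5,0) → blocked by [3,7]×[1,11], reject
6. q=(20,29) nearest=0 d=27 new=(5,6) → blocked by [3,7]×[1,11], reject
7. q=(15,39) nearest=0 d=37 new=(5,6) → blocked by [3,7]×[1,11], reject
8. q=(2,25) nearest=0 d=23 new=(2,6) → add node 1 parent=0 cost=4
9. q=(15,32) nearest=1 d=26 new=(6,10) → blocked by [3,7]×[1,11], reject
10. q=(1,41) nearest=1 d=35 new=(1,10) → add node 2 parent=1 cost=8
11. q=(13,27) nearest=2 d=17 new=(5,14) → add node 3 parent=2 cost=12
12. q=(4,0) nearest=0 d=3 new=(4,0) → add node 4 parent=0 cost=3
13. q=(13,22) nearest=3 d=8 new=(9,18) → blocked by [7,10]×[10,16], reject
14. q=(20,23) nearest=3 d=15 new=(9,18) → blocked by [7,10]×[10,16], reject

Parent of node 4: 0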